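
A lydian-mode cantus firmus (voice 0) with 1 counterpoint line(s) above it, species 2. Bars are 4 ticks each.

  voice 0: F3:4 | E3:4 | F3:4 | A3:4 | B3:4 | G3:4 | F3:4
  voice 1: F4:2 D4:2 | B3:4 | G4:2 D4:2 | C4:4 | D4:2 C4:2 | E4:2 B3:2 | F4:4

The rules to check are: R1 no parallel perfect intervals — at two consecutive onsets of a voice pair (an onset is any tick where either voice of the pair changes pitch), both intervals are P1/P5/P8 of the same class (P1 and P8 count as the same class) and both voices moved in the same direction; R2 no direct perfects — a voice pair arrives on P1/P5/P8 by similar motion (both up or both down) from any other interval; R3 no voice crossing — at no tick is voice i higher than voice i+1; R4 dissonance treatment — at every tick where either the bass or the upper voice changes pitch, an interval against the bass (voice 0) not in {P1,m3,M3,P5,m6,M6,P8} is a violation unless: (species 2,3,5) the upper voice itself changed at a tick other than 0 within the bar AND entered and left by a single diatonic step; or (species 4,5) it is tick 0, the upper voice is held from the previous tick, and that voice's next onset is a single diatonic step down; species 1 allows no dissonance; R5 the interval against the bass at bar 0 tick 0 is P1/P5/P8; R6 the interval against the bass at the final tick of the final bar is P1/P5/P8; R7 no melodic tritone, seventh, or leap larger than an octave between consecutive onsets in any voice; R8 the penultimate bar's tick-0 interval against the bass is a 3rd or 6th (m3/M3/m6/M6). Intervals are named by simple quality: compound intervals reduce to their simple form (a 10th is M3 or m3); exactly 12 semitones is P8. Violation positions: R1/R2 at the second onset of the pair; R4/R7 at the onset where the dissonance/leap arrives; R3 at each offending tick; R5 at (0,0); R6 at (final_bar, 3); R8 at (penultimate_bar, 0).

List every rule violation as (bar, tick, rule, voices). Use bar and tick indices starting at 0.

(1, 0, R2, (0, 1))
(2, 0, R4, (0, 1))
(4, 2, R4, (0, 1))
(6, 0, R7, (1,))

bar 0: v0=F3 v1=F4 downbeat P8
bar 1: v0=E3 v1=B3 downbeat P5
bar 2: v0=F3 v1=G4 downbeat M2
bar 3: v0=A3 v1=C4 downbeat m3
bar 4: v0=B3 v1=D4 downbeat m3
bar 5: v0=G3 v1=E4 downbeat M6
bar 6: v0=F3 v1=F4 downbeat P8
  -> R2 @ bar 1 tick 0 v(0, 1): F3/D4 M6 -> E3/B3 P5 similar
  -> R4 @ bar 2 tick 0 v(0, 1): F3/G4 M2 untreated
  -> R4 @ bar 4 tick 2 v(0, 1): B3/C4 m2 untreated
  -> R7 @ bar 6 tick 0 v(1,): B3->F4 leap 6st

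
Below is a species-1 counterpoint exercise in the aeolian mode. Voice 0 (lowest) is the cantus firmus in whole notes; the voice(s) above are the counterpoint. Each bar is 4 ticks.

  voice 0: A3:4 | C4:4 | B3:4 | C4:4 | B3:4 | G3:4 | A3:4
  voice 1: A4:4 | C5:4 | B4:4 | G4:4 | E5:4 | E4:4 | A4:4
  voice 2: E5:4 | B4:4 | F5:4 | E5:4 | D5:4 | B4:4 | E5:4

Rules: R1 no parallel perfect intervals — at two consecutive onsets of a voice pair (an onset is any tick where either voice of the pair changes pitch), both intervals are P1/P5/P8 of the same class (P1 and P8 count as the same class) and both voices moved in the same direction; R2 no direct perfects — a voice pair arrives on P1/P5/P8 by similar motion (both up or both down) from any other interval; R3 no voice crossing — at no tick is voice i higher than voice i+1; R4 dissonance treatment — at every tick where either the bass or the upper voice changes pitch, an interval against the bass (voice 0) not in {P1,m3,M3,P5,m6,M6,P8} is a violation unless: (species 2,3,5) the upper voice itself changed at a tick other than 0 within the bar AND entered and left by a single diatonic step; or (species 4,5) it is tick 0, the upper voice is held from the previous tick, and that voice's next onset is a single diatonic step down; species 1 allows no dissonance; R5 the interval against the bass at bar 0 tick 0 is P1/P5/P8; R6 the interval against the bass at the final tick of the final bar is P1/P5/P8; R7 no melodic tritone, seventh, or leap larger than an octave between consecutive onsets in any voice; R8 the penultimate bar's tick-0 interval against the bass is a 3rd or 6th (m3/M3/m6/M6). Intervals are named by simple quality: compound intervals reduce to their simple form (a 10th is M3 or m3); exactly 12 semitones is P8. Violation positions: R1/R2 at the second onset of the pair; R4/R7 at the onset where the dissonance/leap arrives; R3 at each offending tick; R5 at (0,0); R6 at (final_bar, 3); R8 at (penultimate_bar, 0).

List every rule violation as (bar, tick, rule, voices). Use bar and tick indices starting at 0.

(1, 0, R1, (0, 1))
(1, 0, R3, (1, 2))
(1, 0, R4, (0, 2))
(1, 1, R3, (1, 2))
(1, 2, R3, (1, 2))
(1, 3, R3, (1, 2))
(2, 0, R1, (0, 1))
(2, 0, R4, (0, 2))
(2, 0, R7, (2,))
(4, 0, R3, (1, 2))
(4, 0, R4, (0, 1))
(4, 1, R3, (1, 2))
(4, 2, R3, (1, 2))
(4, 3, R3, (1, 2))
(5, 0, R2, (1, 2))
(6, 0, R1, (1, 2))
(6, 0, R2, (0, 1))
(6, 0, R2, (0, 2))

bar 0: v0=A3 v1=A4 v2=E5 downbeat P5
bar 1: v0=C4 v1=C5 v2=B4 downbeat M7
bar 2: v0=B3 v1=B4 v2=F5 downbeat TT
bar 3: v0=C4 v1=G4 v2=E5 downbeat M3
bar 4: v0=B3 v1=E5 v2=D5 downbeat m3
bar 5: v0=G3 v1=E4 v2=B4 downbeat M3
bar 6: v0=A3 v1=A4 v2=E5 downbeat P5
  -> R1 @ bar 1 tick 0 v(0, 1): A3/A4 P8 -> C4/C5 P8 similar
  -> R3 @ bar 1 tick 0 v(1, 2): C5 above B4
  -> R4 @ bar 1 tick 0 v(0, 2): C4/B4 M7 untreated
  -> R3 @ bar 1 tick 1 v(1, 2): C5 above B4
  -> R3 @ bar 1 tick 2 v(1, 2): C5 above B4
  -> R3 @ bar 1 tick 3 v(1, 2): C5 above B4
  -> R1 @ bar 2 tick 0 v(0, 1): C4/C5 P8 -> B3/B4 P8 similar
  -> R4 @ bar 2 tick 0 v(0, 2): B3/F5 TT untreated
  -> R7 @ bar 2 tick 0 v(2,): B4->F5 leap 6st
  -> R3 @ bar 4 tick 0 v(1, 2): E5 above D5
  -> R4 @ bar 4 tick 0 v(0, 1): B3/E5 P4 untreated
  -> R3 @ bar 4 tick 1 v(1, 2): E5 above D5
  -> R3 @ bar 4 tick 2 v(1, 2): E5 above D5
  -> R3 @ bar 4 tick 3 v(1, 2): E5 above D5
  -> R2 @ bar 5 tick 0 v(1, 2): E5/D5 M2 -> E4/B4 P5 similar
  -> R1 @ bar 6 tick 0 v(1, 2): E4/B4 P5 -> A4/E5 P5 similar
  -> R2 @ bar 6 tick 0 v(0, 1): G3/E4 M6 -> A3/A4 P8 similar
  -> R2 @ bar 6 tick 0 v(0, 2): G3/B4 M3 -> A3/E5 P5 similar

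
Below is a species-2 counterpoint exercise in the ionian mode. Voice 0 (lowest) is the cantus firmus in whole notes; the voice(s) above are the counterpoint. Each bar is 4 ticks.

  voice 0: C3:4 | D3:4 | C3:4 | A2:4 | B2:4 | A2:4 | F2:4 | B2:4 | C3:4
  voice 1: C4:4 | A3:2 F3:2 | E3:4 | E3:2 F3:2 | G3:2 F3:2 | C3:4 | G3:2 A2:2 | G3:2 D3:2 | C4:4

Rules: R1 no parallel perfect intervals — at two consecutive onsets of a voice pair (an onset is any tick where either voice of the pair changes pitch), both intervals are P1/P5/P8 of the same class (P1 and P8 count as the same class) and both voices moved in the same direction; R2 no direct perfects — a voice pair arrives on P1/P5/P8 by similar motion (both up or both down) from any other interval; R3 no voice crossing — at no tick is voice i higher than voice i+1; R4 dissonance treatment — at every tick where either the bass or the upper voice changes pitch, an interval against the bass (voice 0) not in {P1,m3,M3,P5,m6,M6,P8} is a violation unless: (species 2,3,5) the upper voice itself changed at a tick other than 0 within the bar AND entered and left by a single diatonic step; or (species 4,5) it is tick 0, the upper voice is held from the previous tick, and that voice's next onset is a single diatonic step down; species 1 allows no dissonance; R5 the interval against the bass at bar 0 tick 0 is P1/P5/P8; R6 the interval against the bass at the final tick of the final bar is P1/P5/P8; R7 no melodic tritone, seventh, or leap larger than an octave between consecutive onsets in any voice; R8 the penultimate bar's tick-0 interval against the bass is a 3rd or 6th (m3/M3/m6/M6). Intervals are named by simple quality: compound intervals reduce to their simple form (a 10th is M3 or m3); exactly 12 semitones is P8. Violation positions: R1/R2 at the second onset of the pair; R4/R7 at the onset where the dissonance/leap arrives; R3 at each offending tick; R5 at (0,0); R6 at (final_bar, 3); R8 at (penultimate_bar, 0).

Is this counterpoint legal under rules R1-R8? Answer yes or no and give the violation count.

bar 0: v0=C3 v1=C4 (P8)
bar 1: v0=D3 v1=A3 (P5)
bar 2: v0=C3 v1=E3 (M3)
bar 3: v0=A2 v1=E3 (P5)
bar 4: v0=B2 v1=G3 (m6)
bar 5: v0=A2 v1=C3 (m3)
bar 6: v0=F2 v1=G3 (M2)
bar 7: v0=B2 v1=G3 (m6)
bar 8: v0=C3 v1=C4 (P8)
  R4 @ bar4.2: B2/F3 TT untreated
  R4 @ bar6.0: F2/G3 M2 untreated
  R7 @ bar6.2: G3->A2 leap 10st
  R7 @ bar7.0: F2->B2 leap 6st
  R7 @ bar7.0: A2->G3 leap 10st
  R2 @ bar8.0: B2/D3 m3 -> C3/C4 P8 similar
  R7 @ bar8.0: D3->C4 leap 10st

No (7 violations)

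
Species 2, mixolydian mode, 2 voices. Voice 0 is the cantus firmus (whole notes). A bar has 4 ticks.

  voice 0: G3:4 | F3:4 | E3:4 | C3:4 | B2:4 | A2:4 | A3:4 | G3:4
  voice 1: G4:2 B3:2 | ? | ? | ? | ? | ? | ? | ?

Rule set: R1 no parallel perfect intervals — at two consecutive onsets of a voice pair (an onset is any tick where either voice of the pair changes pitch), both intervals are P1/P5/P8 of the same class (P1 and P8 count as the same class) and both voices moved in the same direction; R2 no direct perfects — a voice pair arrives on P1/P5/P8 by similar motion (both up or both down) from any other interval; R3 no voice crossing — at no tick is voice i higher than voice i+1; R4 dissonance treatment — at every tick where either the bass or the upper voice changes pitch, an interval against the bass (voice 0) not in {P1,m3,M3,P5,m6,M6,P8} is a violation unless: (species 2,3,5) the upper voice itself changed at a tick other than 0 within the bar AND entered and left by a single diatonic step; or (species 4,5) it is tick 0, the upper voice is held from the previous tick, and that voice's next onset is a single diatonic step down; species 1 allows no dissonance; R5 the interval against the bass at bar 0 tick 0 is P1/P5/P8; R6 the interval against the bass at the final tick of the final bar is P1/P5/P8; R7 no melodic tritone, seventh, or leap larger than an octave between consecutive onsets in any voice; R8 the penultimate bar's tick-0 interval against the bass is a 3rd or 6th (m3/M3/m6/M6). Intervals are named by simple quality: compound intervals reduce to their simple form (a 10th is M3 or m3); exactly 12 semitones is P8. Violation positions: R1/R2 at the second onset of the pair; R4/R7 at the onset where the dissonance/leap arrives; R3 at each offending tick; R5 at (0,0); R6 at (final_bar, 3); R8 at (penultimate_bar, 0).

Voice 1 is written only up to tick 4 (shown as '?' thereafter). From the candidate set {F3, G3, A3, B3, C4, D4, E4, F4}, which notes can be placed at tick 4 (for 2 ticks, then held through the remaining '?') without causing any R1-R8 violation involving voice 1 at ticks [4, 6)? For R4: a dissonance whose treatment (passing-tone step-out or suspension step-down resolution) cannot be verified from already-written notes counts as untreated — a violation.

F3: violates R2,R7
G3: violates R4
A3: legal
B3: violates R4
C4: legal
D4: legal
E4: violates R4
F4: violates R7

{A3, C4, D4}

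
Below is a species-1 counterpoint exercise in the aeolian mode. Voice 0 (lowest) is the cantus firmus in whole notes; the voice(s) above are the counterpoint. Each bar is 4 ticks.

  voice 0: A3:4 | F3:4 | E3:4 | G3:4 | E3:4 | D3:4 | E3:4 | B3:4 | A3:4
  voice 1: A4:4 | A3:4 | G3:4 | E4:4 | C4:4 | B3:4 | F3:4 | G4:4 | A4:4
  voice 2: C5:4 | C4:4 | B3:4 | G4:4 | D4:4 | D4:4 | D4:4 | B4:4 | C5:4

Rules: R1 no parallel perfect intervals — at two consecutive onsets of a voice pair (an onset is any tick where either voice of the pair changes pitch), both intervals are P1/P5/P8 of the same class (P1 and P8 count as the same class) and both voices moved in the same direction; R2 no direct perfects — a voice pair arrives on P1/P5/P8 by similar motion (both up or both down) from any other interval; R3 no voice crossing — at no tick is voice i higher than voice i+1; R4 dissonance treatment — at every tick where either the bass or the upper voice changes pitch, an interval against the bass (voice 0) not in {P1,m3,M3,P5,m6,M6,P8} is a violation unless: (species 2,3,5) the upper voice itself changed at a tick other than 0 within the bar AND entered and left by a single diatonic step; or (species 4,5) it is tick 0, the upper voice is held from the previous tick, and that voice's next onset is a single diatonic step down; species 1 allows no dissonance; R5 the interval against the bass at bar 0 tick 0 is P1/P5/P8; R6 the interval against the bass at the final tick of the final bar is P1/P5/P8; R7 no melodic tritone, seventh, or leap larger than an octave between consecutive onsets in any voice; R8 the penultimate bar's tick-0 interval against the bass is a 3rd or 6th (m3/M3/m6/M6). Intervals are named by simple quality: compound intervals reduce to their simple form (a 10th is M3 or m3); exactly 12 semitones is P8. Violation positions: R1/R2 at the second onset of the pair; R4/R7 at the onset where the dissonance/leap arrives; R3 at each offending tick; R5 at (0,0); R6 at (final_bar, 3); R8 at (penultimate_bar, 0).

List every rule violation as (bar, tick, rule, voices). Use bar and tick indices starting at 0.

(0, 0, R5, (0, 2))
(1, 0, R2, (0, 2))
(2, 0, R1, (0, 2))
(3, 0, R2, (0, 2))
(4, 0, R4, (0, 2))
(6, 0, R4, (0, 1))
(6, 0, R4, (0, 2))
(6, 0, R7, (1,))
(7, 0, R2, (0, 2))
(7, 0, R7, (1,))
(7, 0, R8, (0, 2))
(8, 3, R6, (0, 2))

bar 0: v0=A3 v1=A4 v2=C5 downbeat m3
bar 1: v0=F3 v1=A3 v2=C4 downbeat P5
bar 2: v0=E3 v1=G3 v2=B3 downbeat P5
bar 3: v0=G3 v1=E4 v2=G4 downbeat P8
bar 4: v0=E3 v1=C4 v2=D4 downbeat m7
bar 5: v0=D3 v1=B3 v2=D4 downbeat P8
bar 6: v0=E3 v1=F3 v2=D4 downbeat m7
bar 7: v0=B3 v1=G4 v2=B4 downbeat P8
bar 8: v0=A3 v1=A4 v2=C5 downbeat m3
  -> R5 @ bar 0 tick 0 v(0, 2): opens on m3
  -> R2 @ bar 1 tick 0 v(0, 2): A3/C5 m3 -> F3/C4 P5 similar
  -> R1 @ bar 2 tick 0 v(0, 2): F3/C4 P5 -> E3/B3 P5 similar
  -> R2 @ bar 3 tick 0 v(0, 2): E3/B3 P5 -> G3/G4 P8 similar
  -> R4 @ bar 4 tick 0 v(0, 2): E3/D4 m7 untreated
  -> R4 @ bar 6 tick 0 v(0, 1): E3/F3 m2 untreated
  -> R4 @ bar 6 tick 0 v(0, 2): E3/D4 m7 untreated
  -> R7 @ bar 6 tick 0 v(1,): B3->F3 leap 6st
  -> R2 @ bar 7 tick 0 v(0, 2): E3/D4 m7 -> B3/B4 P8 similar
  -> R7 @ bar 7 tick 0 v(1,): F3->G4 leap 14st
  -> R8 @ bar 7 tick 0 v(0, 2): penult P8 not 3rd/6th
  -> R6 @ bar 8 tick 3 v(0, 2): closes on m3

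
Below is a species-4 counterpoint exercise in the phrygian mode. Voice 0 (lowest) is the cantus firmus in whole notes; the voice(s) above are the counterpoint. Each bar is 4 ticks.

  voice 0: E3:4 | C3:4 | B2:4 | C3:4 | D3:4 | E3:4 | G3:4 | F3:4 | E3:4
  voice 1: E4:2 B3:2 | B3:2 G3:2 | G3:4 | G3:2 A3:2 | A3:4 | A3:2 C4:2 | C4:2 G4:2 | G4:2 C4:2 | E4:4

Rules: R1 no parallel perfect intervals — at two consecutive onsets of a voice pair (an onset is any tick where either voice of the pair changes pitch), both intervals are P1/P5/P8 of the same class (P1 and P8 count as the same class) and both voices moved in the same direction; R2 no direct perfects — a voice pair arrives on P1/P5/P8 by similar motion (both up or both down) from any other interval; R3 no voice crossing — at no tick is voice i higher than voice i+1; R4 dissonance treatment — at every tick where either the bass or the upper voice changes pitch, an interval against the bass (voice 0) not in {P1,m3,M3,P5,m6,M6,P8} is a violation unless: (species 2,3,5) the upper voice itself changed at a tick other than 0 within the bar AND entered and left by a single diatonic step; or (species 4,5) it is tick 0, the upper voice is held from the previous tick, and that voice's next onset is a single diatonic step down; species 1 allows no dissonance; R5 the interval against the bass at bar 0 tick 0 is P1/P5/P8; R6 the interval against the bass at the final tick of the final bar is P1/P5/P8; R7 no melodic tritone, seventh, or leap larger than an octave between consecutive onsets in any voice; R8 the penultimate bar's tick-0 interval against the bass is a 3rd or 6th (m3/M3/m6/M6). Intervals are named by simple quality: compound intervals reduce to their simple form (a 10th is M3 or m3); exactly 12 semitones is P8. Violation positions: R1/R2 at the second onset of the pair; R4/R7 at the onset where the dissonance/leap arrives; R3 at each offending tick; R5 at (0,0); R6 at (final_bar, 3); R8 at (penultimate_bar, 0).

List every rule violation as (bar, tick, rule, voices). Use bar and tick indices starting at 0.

bar 0: v0=E3 v1=E4 downbeat P8
bar 1: v0=C3 v1=B3 downbeat M7
bar 2: v0=B2 v1=G3 downbeat m6
bar 3: v0=C3 v1=G3 downbeat P5
bar 4: v0=D3 v1=A3 downbeat P5
bar 5: v0=E3 v1=A3 downbeat P4
bar 6: v0=G3 v1=C4 downbeat P4
bar 7: v0=F3 v1=G4 downbeat M2
bar 8: v0=E3 v1=E4 downbeat P8
  -> R4 @ bar 1 tick 0 v(0, 1): C3/B3 M7 untreated
  -> R4 @ bar 5 tick 0 v(0, 1): E3/A3 P4 untreated
  -> R4 @ bar 6 tick 0 v(0, 1): G3/C4 P4 untreated
  -> R4 @ bar 7 tick 0 v(0, 1): F3/G4 M2 untreated
  -> R8 @ bar 7 tick 0 v(0, 1): penult M2 not 3rd/6th

(1, 0, R4, (0, 1))
(5, 0, R4, (0, 1))
(6, 0, R4, (0, 1))
(7, 0, R4, (0, 1))
(7, 0, R8, (0, 1))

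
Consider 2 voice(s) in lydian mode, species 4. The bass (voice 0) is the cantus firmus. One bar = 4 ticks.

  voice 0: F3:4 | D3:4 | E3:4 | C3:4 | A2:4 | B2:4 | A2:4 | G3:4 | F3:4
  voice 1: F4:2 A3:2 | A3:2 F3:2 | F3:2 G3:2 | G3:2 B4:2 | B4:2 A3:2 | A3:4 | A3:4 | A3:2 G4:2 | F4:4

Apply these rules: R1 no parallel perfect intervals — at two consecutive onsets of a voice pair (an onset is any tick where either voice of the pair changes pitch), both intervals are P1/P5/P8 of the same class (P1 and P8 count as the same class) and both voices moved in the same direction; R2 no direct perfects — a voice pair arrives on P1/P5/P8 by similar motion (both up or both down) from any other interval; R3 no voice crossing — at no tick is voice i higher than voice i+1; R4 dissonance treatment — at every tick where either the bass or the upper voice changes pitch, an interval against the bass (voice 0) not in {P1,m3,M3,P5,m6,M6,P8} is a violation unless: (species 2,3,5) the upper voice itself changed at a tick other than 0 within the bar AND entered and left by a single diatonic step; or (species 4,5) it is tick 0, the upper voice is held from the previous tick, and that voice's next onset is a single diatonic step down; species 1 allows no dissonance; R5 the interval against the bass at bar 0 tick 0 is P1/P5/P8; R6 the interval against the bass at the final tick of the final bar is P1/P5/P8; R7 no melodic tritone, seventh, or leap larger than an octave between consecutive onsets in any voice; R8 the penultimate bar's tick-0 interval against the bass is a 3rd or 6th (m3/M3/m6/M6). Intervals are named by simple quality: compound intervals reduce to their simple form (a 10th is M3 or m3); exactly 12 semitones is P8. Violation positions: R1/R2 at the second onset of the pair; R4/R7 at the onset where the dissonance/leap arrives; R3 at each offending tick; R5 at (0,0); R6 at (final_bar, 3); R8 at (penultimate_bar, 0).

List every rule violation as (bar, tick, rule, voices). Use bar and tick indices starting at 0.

(2, 0, R4, (0, 1))
(3, 2, R4, (0, 1))
(3, 2, R7, (1,))
(4, 0, R4, (0, 1))
(4, 2, R7, (1,))
(5, 0, R4, (0, 1))
(7, 0, R4, (0, 1))
(7, 0, R7, (0,))
(7, 0, R8, (0, 1))
(7, 2, R7, (1,))
(8, 0, R1, (0, 1))

bar 0: v0=F3 v1=F4 downbeat P8
bar 1: v0=D3 v1=A3 downbeat P5
bar 2: v0=E3 v1=F3 downbeat m2
bar 3: v0=C3 v1=G3 downbeat P5
bar 4: v0=A2 v1=B4 downbeat M2
bar 5: v0=B2 v1=A3 downbeat m7
bar 6: v0=A2 v1=A3 downbeat P8
bar 7: v0=G3 v1=A3 downbeat M2
bar 8: v0=F3 v1=F4 downbeat P8
  -> R4 @ bar 2 tick 0 v(0, 1): E3/F3 m2 untreated
  -> R4 @ bar 3 tick 2 v(0, 1): C3/B4 M7 untreated
  -> R7 @ bar 3 tick 2 v(1,): G3->B4 leap 16st
  -> R4 @ bar 4 tick 0 v(0, 1): A2/B4 M2 untreated
  -> R7 @ bar 4 tick 2 v(1,): B4->A3 leap 14st
  -> R4 @ bar 5 tick 0 v(0, 1): B2/A3 m7 untreated
  -> R4 @ bar 7 tick 0 v(0, 1): G3/A3 M2 untreated
  -> R7 @ bar 7 tick 0 v(0,): A2->G3 leap 10st
  -> R8 @ bar 7 tick 0 v(0, 1): penult M2 not 3rd/6th
  -> R7 @ bar 7 tick 2 v(1,): A3->G4 leap 10st
  -> R1 @ bar 8 tick 0 v(0, 1): G3/G4 P8 -> F3/F4 P8 similar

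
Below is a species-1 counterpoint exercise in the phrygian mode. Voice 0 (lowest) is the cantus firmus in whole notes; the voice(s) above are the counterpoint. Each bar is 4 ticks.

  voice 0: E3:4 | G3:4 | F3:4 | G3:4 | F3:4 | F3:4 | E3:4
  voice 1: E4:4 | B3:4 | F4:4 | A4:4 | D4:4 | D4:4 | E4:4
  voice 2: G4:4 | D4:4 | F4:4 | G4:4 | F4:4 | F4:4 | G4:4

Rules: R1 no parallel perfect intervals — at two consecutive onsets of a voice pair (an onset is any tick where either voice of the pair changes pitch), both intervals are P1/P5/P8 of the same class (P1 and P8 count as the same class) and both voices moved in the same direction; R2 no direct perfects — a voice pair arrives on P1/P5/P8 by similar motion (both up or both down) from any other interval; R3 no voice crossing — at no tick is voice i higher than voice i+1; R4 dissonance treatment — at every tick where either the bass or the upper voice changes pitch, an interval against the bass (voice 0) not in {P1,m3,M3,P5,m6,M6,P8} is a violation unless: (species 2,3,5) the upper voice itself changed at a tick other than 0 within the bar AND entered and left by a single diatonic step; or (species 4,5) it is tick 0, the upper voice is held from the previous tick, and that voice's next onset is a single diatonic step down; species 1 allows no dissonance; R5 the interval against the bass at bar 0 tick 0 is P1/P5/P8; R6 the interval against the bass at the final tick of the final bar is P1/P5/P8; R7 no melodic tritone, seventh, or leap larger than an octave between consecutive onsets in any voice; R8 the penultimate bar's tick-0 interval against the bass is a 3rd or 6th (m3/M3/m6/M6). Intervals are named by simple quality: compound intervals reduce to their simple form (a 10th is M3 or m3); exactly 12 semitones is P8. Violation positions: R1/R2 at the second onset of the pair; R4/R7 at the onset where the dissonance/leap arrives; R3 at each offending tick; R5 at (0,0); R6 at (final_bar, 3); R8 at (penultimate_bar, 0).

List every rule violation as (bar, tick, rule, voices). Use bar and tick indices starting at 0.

(0, 0, R5, (0, 2))
(2, 0, R2, (1, 2))
(2, 0, R7, (1,))
(3, 0, R1, (0, 2))
(3, 0, R3, (1, 2))
(3, 0, R4, (0, 1))
(3, 1, R3, (1, 2))
(3, 2, R3, (1, 2))
(3, 3, R3, (1, 2))
(4, 0, R1, (0, 2))
(5, 0, R8, (0, 2))
(6, 3, R6, (0, 2))

bar 0: v0=E3 v1=E4 v2=G4 downbeat m3
bar 1: v0=G3 v1=B3 v2=D4 downbeat P5
bar 2: v0=F3 v1=F4 v2=F4 downbeat P8
bar 3: v0=G3 v1=A4 v2=G4 downbeat P8
bar 4: v0=F3 v1=D4 v2=F4 downbeat P8
bar 5: v0=F3 v1=D4 v2=F4 downbeat P8
bar 6: v0=E3 v1=E4 v2=G4 downbeat m3
  -> R5 @ bar 0 tick 0 v(0, 2): opens on m3
  -> R2 @ bar 2 tick 0 v(1, 2): B3/D4 m3 -> F4/F4 P1 similar
  -> R7 @ bar 2 tick 0 v(1,): B3->F4 leap 6st
  -> R1 @ bar 3 tick 0 v(0, 2): F3/F4 P8 -> G3/G4 P8 similar
  -> R3 @ bar 3 tick 0 v(1, 2): A4 above G4
  -> R4 @ bar 3 tick 0 v(0, 1): G3/A4 M2 untreated
  -> R3 @ bar 3 tick 1 v(1, 2): A4 above G4
  -> R3 @ bar 3 tick 2 v(1, 2): A4 above G4
  -> R3 @ bar 3 tick 3 v(1, 2): A4 above G4
  -> R1 @ bar 4 tick 0 v(0, 2): G3/G4 P8 -> F3/F4 P8 similar
  -> R8 @ bar 5 tick 0 v(0, 2): penult P8 not 3rd/6th
  -> R6 @ bar 6 tick 3 v(0, 2): closes on m3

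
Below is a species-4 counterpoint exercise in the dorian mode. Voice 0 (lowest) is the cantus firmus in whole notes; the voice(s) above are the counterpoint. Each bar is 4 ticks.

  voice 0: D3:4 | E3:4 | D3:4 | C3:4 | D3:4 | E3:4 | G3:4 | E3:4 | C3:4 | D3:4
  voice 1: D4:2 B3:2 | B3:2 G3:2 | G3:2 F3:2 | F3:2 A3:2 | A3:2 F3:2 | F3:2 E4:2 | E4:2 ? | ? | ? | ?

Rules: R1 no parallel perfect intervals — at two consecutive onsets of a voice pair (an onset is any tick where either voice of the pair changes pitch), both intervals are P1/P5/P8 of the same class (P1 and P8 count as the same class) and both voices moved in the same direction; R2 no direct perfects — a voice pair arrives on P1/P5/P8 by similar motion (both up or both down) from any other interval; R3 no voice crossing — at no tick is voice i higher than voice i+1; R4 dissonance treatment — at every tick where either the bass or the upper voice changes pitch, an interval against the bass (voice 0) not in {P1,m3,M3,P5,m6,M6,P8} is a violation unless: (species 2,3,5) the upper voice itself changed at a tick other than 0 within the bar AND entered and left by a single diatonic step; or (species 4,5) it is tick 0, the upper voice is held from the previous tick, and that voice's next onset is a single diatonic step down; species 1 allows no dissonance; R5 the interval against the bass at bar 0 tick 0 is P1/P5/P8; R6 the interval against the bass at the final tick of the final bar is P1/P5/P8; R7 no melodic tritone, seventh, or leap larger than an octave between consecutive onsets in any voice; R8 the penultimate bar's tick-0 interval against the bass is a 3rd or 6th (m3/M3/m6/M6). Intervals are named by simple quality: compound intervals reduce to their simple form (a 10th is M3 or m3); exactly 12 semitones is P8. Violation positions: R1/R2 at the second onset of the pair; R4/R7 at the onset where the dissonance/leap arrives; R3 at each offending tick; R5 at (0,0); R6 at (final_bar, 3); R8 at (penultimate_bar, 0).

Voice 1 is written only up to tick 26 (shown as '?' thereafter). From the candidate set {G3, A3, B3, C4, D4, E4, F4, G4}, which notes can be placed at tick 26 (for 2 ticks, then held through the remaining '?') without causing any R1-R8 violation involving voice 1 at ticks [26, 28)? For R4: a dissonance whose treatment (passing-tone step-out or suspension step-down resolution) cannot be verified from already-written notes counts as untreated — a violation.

{B3, D4, E4, G3, G4}

G3: legal
A3: violates R4
B3: legal
C4: violates R4
D4: legal
E4: legal
F4: violates R4
G4: legal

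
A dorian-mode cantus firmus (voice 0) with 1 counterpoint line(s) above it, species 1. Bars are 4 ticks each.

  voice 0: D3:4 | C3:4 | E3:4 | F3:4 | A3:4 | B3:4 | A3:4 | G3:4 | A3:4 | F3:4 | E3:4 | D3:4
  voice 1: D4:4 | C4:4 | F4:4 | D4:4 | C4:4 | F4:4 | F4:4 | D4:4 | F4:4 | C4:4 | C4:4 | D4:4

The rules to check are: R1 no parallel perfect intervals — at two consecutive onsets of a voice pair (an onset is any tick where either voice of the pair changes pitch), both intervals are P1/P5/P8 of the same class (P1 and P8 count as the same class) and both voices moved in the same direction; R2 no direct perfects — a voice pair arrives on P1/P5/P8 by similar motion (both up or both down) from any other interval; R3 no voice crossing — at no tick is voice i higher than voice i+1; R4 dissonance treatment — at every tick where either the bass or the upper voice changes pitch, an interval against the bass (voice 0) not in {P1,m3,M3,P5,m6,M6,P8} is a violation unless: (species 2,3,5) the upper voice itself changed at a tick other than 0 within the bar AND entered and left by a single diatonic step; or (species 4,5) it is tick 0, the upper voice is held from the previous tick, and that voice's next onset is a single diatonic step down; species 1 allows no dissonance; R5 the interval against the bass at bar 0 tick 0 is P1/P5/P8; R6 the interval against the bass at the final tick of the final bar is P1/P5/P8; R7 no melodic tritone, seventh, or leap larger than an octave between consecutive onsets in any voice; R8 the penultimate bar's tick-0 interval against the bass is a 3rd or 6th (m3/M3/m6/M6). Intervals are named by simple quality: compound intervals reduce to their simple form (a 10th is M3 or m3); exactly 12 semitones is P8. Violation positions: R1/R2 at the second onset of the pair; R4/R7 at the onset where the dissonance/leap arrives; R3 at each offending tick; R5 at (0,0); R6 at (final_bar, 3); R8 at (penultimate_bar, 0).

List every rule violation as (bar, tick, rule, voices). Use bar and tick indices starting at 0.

(1, 0, R1, (0, 1))
(2, 0, R4, (0, 1))
(5, 0, R4, (0, 1))
(7, 0, R2, (0, 1))
(9, 0, R2, (0, 1))

bar 0: v0=D3 v1=D4 downbeat P8
bar 1: v0=C3 v1=C4 downbeat P8
bar 2: v0=E3 v1=F4 downbeat m2
bar 3: v0=F3 v1=D4 downbeat M6
bar 4: v0=A3 v1=C4 downbeat m3
bar 5: v0=B3 v1=F4 downbeat TT
bar 6: v0=A3 v1=F4 downbeat m6
bar 7: v0=G3 v1=D4 downbeat P5
bar 8: v0=A3 v1=F4 downbeat m6
bar 9: v0=F3 v1=C4 downbeat P5
bar 10: v0=E3 v1=C4 downbeat m6
bar 11: v0=D3 v1=D4 downbeat P8
  -> R1 @ bar 1 tick 0 v(0, 1): D3/D4 P8 -> C3/C4 P8 similar
  -> R4 @ bar 2 tick 0 v(0, 1): E3/F4 m2 untreated
  -> R4 @ bar 5 tick 0 v(0, 1): B3/F4 TT untreated
  -> R2 @ bar 7 tick 0 v(0, 1): A3/F4 m6 -> G3/D4 P5 similar
  -> R2 @ bar 9 tick 0 v(0, 1): A3/F4 m6 -> F3/C4 P5 similar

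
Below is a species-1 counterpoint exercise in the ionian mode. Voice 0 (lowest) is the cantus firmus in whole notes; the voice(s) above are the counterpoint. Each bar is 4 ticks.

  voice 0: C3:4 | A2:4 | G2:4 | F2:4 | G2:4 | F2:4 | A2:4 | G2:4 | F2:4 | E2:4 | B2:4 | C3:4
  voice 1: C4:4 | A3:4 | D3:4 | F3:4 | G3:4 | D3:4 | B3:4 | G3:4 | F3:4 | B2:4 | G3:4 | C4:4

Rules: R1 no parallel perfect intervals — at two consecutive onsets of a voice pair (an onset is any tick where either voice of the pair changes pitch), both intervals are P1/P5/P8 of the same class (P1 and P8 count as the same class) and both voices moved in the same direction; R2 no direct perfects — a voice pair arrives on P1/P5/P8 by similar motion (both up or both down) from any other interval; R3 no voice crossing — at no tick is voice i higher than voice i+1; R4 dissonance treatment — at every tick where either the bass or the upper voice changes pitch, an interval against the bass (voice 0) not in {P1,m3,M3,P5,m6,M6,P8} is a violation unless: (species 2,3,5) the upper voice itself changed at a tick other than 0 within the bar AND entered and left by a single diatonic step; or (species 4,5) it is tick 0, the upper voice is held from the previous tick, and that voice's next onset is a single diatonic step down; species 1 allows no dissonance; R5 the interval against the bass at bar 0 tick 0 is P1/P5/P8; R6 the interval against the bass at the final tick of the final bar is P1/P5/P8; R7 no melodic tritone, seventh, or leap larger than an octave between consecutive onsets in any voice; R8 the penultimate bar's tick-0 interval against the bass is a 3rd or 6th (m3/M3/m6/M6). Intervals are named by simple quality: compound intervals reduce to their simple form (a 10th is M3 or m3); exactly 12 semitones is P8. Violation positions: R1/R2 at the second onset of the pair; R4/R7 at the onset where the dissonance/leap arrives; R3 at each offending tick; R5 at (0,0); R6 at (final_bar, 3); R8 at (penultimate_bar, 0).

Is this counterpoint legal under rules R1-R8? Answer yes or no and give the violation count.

bar 0: v0=C3 v1=C4 (P8)
bar 1: v0=A2 v1=A3 (P8)
bar 2: v0=G2 v1=D3 (P5)
bar 3: v0=F2 v1=F3 (P8)
bar 4: v0=G2 v1=G3 (P8)
bar 5: v0=F2 v1=D3 (M6)
bar 6: v0=A2 v1=B3 (M2)
bar 7: v0=G2 v1=G3 (P8)
bar 8: v0=F2 v1=F3 (P8)
bar 9: v0=E2 v1=B2 (P5)
bar 10: v0=B2 v1=G3 (m6)
bar 11: v0=C3 v1=C4 (P8)
  R1 @ bar1.0: C3/C4 P8 -> A2/A3 P8 similar
  R2 @ bar2.0: A2/A3 P8 -> G2/D3 P5 similar
  R1 @ bar4.0: F2/F3 P8 -> G2/G3 P8 similar
  R4 @ bar6.0: A2/B3 M2 untreated
  R2 @ bar7.0: A2/B3 M2 -> G2/G3 P8 similar
  R1 @ bar8.0: G2/G3 P8 -> F2/F3 P8 similar
  R2 @ bar9.0: F2/F3 P8 -> E2/B2 P5 similar
  R7 @ bar9.0: F3->B2 leap 6st
  R2 @ bar11.0: B2/G3 m6 -> C3/C4 P8 similar

No (9 violations)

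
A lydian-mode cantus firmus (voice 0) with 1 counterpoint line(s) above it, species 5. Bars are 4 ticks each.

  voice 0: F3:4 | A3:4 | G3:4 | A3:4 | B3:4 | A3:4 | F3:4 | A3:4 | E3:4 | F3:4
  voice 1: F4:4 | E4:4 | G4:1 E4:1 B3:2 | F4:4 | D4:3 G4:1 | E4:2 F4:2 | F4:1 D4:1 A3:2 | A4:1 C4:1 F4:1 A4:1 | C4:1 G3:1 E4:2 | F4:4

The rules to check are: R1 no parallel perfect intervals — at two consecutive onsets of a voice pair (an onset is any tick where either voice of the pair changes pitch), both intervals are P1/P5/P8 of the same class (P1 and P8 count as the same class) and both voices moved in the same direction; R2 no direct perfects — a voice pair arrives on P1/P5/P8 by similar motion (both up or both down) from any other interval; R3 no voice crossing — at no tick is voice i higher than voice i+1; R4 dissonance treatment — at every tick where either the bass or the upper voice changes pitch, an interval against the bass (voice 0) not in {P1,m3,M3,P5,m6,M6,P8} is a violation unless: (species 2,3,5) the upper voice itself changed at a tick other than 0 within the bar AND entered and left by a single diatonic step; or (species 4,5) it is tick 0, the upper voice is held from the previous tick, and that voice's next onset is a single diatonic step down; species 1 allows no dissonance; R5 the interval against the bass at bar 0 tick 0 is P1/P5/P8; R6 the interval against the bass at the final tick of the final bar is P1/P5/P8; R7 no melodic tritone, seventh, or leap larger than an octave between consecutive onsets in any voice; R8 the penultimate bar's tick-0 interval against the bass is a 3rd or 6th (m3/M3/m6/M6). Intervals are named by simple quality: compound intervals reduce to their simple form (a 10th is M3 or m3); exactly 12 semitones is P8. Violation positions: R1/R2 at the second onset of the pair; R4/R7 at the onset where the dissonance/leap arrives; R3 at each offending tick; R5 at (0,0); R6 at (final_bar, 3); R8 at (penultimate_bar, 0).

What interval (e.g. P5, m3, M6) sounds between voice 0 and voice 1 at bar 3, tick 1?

voice 0=A3 voice 1=F4 -> m6

m6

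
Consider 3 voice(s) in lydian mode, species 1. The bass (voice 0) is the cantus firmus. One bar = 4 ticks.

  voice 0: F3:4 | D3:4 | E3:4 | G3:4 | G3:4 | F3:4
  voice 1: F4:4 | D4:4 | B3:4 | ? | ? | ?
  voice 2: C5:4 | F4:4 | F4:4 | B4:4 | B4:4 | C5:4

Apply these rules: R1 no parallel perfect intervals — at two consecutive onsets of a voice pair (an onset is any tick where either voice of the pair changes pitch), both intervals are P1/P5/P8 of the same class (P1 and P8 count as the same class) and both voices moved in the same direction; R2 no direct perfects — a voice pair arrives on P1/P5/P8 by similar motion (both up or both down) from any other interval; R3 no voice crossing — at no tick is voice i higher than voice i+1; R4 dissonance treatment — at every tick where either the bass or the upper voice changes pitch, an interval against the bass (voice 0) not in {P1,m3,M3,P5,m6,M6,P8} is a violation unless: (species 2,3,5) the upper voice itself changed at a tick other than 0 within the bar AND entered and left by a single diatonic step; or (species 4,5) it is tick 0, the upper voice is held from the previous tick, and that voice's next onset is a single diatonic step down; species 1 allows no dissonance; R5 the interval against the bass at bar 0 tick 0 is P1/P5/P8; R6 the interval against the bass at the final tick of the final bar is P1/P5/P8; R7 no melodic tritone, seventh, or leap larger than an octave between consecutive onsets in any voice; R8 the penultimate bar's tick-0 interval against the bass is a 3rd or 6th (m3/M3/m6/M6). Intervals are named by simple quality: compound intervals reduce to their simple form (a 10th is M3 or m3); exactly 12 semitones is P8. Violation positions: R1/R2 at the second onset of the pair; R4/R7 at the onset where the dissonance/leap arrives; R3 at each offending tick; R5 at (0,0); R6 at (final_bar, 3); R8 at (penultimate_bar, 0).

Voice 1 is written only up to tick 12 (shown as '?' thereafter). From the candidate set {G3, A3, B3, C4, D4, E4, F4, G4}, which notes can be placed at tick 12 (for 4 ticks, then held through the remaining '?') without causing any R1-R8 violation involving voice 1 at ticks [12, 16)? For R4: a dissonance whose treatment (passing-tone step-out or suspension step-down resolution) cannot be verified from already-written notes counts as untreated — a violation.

G3: legal
A3: violates R4
B3: legal
C4: violates R4
D4: violates R1
E4: violates R2
F4: violates R4,R7
G4: violates R2

{B3, G3}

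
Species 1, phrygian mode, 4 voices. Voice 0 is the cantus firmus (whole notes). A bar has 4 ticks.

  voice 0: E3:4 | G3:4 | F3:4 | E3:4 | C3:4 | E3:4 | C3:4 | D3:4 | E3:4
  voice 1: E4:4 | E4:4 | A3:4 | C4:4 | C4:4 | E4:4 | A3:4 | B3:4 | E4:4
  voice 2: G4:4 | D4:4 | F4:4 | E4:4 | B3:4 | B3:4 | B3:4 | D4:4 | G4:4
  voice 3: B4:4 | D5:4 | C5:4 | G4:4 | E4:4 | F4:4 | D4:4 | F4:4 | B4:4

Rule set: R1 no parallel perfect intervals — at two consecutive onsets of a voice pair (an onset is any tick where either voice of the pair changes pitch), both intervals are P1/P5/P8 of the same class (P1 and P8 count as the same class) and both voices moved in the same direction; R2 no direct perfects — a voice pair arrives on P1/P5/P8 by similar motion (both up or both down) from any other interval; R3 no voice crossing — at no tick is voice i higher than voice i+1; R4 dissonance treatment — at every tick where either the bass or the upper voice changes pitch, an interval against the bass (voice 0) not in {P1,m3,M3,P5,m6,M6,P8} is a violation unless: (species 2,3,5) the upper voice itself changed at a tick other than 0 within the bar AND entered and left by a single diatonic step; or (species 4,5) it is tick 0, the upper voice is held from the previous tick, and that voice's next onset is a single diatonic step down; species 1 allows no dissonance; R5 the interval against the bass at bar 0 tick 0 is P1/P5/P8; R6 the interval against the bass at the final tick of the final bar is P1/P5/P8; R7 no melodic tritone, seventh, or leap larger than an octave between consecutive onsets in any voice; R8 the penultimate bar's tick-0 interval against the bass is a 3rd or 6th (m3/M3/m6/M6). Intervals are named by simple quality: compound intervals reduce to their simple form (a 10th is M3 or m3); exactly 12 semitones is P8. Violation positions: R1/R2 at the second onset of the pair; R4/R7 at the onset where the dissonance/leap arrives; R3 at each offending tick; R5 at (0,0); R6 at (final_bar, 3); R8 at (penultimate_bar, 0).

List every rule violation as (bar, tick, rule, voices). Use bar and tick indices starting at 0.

bar 0: v0=E3 v1=E4 v2=G4 v3=B4 downbeat P5
bar 1: v0=G3 v1=E4 v2=D4 v3=D5 downbeat P5
bar 2: v0=F3 v1=A3 v2=F4 v3=C5 downbeat P5
bar 3: v0=E3 v1=C4 v2=E4 v3=G4 downbeat m3
bar 4: v0=C3 v1=C4 v2=B3 v3=E4 downbeat M3
bar 5: v0=E3 v1=E4 v2=B3 v3=F4 downbeat m2
bar 6: v0=C3 v1=A3 v2=B3 v3=D4 downbeat M2
bar 7: v0=D3 v1=B3 v2=D4 v3=F4 downbeat m3
bar 8: v0=E3 v1=E4 v2=G4 v3=B4 downbeat P5
  -> R5 @ bar 0 tick 0 v(0, 2): opens on m3
  -> R1 @ bar 1 tick 0 v(0, 3): E3/B4 P5 -> G3/D5 P5 similar
  -> R3 @ bar 1 tick 0 v(1, 2): E4 above D4
  -> R3 @ bar 1 tick 1 v(1, 2): E4 above D4
  -> R3 @ bar 1 tick 2 v(1, 2): E4 above D4
  -> R3 @ bar 1 tick 3 v(1, 2): E4 above D4
  -> R1 @ bar 2 tick 0 v(0, 3): G3/D5 P5 -> F3/C5 P5 similar
  -> R1 @ bar 3 tick 0 v(0, 2): F3/F4 P8 -> E3/E4 P8 similar
  -> R3 @ bar 4 tick 0 v(1, 2): C4 above B3
  -> R4 @ bar 4 tick 0 v(0, 2): C3/B3 M7 untreated
  -> R3 @ bar 4 tick 1 v(1, 2): C4 above B3
  -> R3 @ bar 4 tick 2 v(1, 2): C4 above B3
  -> R3 @ bar 4 tick 3 v(1, 2): C4 above B3
  -> R1 @ bar 5 tick 0 v(0, 1): C3/C4 P8 -> E3/E4 P8 similar
  -> R3 @ bar 5 tick 0 v(1, 2): E4 above B3
  -> R4 @ bar 5 tick 0 v(0, 3): E3/F4 m2 untreated
  -> R3 @ bar 5 tick 1 v(1, 2): E4 above B3
  -> R3 @ bar 5 tick 2 v(1, 2): E4 above B3
  -> R3 @ bar 5 tick 3 v(1, 2): E4 above B3
  -> R4 @ bar 6 tick 0 v(0, 2): C3/B3 M7 untreated
  -> R4 @ bar 6 tick 0 v(0, 3): C3/D4 M2 untreated
  -> R2 @ bar 7 tick 0 v(0, 2): C3/B3 M7 -> D3/D4 P8 similar
  -> R8 @ bar 7 tick 0 v(0, 2): penult P8 not 3rd/6th
  -> R2 @ bar 8 tick 0 v(0, 1): D3/B3 M6 -> E3/E4 P8 similar
  -> R2 @ bar 8 tick 0 v(0, 3): D3/F4 m3 -> E3/B4 P5 similar
  -> R2 @ bar 8 tick 0 v(1, 3): B3/F4 TT -> E4/B4 P5 similar
  -> R7 @ bar 8 tick 0 v(3,): F4->B4 leap 6st
  -> R6 @ bar 8 tick 3 v(0, 2): closes on m3

(0, 0, R5, (0, 2))
(1, 0, R1, (0, 3))
(1, 0, R3, (1, 2))
(1, 1, R3, (1, 2))
(1, 2, R3, (1, 2))
(1, 3, R3, (1, 2))
(2, 0, R1, (0, 3))
(3, 0, R1, (0, 2))
(4, 0, R3, (1, 2))
(4, 0, R4, (0, 2))
(4, 1, R3, (1, 2))
(4, 2, R3, (1, 2))
(4, 3, R3, (1, 2))
(5, 0, R1, (0, 1))
(5, 0, R3, (1, 2))
(5, 0, R4, (0, 3))
(5, 1, R3, (1, 2))
(5, 2, R3, (1, 2))
(5, 3, R3, (1, 2))
(6, 0, R4, (0, 2))
(6, 0, R4, (0, 3))
(7, 0, R2, (0, 2))
(7, 0, R8, (0, 2))
(8, 0, R2, (0, 1))
(8, 0, R2, (0, 3))
(8, 0, R2, (1, 3))
(8, 0, R7, (3,))
(8, 3, R6, (0, 2))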